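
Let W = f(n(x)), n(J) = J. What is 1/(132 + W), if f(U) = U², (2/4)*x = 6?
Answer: 1/276 ≈ 0.0036232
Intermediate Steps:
x = 12 (x = 2*6 = 12)
W = 144 (W = 12² = 144)
1/(132 + W) = 1/(132 + 144) = 1/276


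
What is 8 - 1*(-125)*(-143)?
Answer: -17867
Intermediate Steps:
8 - 1*(-125)*(-143) = 8 + 125*(-143) = 8 - 17875 = -17867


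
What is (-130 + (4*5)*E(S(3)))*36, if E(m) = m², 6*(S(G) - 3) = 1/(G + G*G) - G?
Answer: -4675/36 ≈ -129.86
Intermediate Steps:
S(G) = 3 - G/6 + 1/(6*(G + G²)) (S(G) = 3 + (1/(G + G*G) - G)/6 = 3 + (1/(G + G²) - G)/6 = 3 + (-G/6 + 1/(6*(G + G²))) = 3 - G/6 + 1/(6*(G + G²)))
(-130 + (4*5)*E(S(3)))*36 = (-130 + (4*5)*((⅙)*(1 - 1*3³ + 17*3² + 18*3)/(3*(1 + 3)))²)*36 = (-130 + 20*((⅙)*(⅓)*(1 - 1*27 + 17*9 + 54)/4)²)*36 = (-130 + 20*((⅙)*(⅓)*(¼)*(1 - 27 + 153 + 54))²)*36 = (-130 + 20*((⅙)*(⅓)*(¼)*181)²)*36 = (-130 + 20*(181/72)²)*36 = (-130 + 20*(32761/5184))*36 = (-130 + 163805/1296)*36 = -4675/1296*36 = -4675/36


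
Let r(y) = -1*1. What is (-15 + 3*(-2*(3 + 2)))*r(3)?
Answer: 45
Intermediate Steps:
r(y) = -1
(-15 + 3*(-2*(3 + 2)))*r(3) = (-15 + 3*(-2*(3 + 2)))*(-1) = (-15 + 3*(-2*5))*(-1) = (-15 + 3*(-10))*(-1) = (-15 - 30)*(-1) = -45*(-1) = 45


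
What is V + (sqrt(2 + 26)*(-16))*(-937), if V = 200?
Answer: 200 + 29984*sqrt(7) ≈ 79530.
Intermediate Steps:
V + (sqrt(2 + 26)*(-16))*(-937) = 200 + (sqrt(2 + 26)*(-16))*(-937) = 200 + (sqrt(28)*(-16))*(-937) = 200 + ((2*sqrt(7))*(-16))*(-937) = 200 - 32*sqrt(7)*(-937) = 200 + 29984*sqrt(7)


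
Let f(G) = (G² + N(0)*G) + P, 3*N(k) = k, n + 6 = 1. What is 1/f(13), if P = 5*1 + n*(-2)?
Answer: 1/184 ≈ 0.0054348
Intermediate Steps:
n = -5 (n = -6 + 1 = -5)
N(k) = k/3
P = 15 (P = 5*1 - 5*(-2) = 5 + 10 = 15)
f(G) = 15 + G² (f(G) = (G² + ((⅓)*0)*G) + 15 = (G² + 0*G) + 15 = (G² + 0) + 15 = G² + 15 = 15 + G²)
1/f(13) = 1/(15 + 13²) = 1/(15 + 169) = 1/184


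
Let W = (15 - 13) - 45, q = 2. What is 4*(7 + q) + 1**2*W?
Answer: -7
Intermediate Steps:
W = -43 (W = 2 - 45 = -43)
4*(7 + q) + 1**2*W = 4*(7 + 2) + 1**2*(-43) = 4*9 + 1*(-43) = 36 - 43 = -7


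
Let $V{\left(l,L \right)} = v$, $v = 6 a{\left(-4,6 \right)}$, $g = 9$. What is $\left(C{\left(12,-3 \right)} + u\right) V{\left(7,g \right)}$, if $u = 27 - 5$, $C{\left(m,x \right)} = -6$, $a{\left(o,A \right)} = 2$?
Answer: $192$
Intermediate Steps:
$u = 22$ ($u = 27 - 5 = 22$)
$v = 12$ ($v = 6 \cdot 2 = 12$)
$V{\left(l,L \right)} = 12$
$\left(C{\left(12,-3 \right)} + u\right) V{\left(7,g \right)} = \left(-6 + 22\right) 12 = 16 \cdot 12 = 192$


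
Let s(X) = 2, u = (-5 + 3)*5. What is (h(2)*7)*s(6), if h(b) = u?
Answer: -140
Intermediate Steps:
u = -10 (u = -2*5 = -10)
h(b) = -10
(h(2)*7)*s(6) = -10*7*2 = -70*2 = -140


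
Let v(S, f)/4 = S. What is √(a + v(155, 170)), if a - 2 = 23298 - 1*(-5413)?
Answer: √29333 ≈ 171.27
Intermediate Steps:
v(S, f) = 4*S
a = 28713 (a = 2 + (23298 - 1*(-5413)) = 2 + (23298 + 5413) = 2 + 28711 = 28713)
√(a + v(155, 170)) = √(28713 + 4*155) = √(28713 + 620) = √29333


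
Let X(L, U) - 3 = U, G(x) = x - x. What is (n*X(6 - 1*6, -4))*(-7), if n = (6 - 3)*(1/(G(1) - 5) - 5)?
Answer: -546/5 ≈ -109.20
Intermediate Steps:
G(x) = 0
X(L, U) = 3 + U
n = -78/5 (n = (6 - 3)*(1/(0 - 5) - 5) = 3*(1/(-5) - 5) = 3*(-1/5 - 5) = 3*(-26/5) = -78/5 ≈ -15.600)
(n*X(6 - 1*6, -4))*(-7) = -78*(3 - 4)/5*(-7) = -78/5*(-1)*(-7) = (78/5)*(-7) = -546/5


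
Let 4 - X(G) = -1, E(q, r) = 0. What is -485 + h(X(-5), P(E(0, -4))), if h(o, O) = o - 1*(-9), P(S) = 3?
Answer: -471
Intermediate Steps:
X(G) = 5 (X(G) = 4 - 1*(-1) = 4 + 1 = 5)
h(o, O) = 9 + o (h(o, O) = o + 9 = 9 + o)
-485 + h(X(-5), P(E(0, -4))) = -485 + (9 + 5) = -485 + 14 = -471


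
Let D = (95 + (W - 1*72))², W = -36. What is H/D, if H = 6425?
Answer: 6425/169 ≈ 38.018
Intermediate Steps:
D = 169 (D = (95 + (-36 - 1*72))² = (95 + (-36 - 72))² = (95 - 108)² = (-13)² = 169)
H/D = 6425/169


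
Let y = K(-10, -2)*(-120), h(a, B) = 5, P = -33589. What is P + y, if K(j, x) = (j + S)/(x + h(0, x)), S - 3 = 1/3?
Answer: -99967/3 ≈ -33322.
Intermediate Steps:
S = 10/3 (S = 3 + 1/3 = 3 + ⅓ = 10/3 ≈ 3.3333)
K(j, x) = (10/3 + j)/(5 + x) (K(j, x) = (j + 10/3)/(x + 5) = (10/3 + j)/(5 + x))
y = 800/3 (y = ((10/3 - 10)/(5 - 2))*(-120) = (-20/3/3)*(-120) = ((⅓)*(-20/3))*(-120) = -20/9*(-120) = 800/3 ≈ 266.67)
P + y = -33589 + 800/3 = -99967/3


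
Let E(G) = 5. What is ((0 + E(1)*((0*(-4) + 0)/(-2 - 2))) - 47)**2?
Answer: 2209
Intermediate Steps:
((0 + E(1)*((0*(-4) + 0)/(-2 - 2))) - 47)**2 = ((0 + 5*((0*(-4) + 0)/(-2 - 2))) - 47)**2 = ((0 + 5*((0 + 0)/(-4))) - 47)**2 = ((0 + 5*(0*(-1/4))) - 47)**2 = ((0 + 5*0) - 47)**2 = ((0 + 0) - 47)**2 = (0 - 47)**2 = (-47)**2 = 2209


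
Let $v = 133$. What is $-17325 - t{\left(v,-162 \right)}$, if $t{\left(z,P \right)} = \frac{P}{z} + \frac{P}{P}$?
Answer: $- \frac{2304196}{133} \approx -17325.0$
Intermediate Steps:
$t{\left(z,P \right)} = 1 + \frac{P}{z}$ ($t{\left(z,P \right)} = \frac{P}{z} + 1 = 1 + \frac{P}{z}$)
$-17325 - t{\left(v,-162 \right)} = -17325 - \frac{-162 + 133}{133} = -17325 - \frac{1}{133} \left(-29\right) = -17325 - - \frac{29}{133} = -17325 + \frac{29}{133} = - \frac{2304196}{133}$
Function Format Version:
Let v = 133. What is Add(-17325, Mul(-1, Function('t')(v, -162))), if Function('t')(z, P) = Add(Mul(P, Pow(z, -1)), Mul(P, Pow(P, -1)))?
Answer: Rational(-2304196, 133) ≈ -17325.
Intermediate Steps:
Function('t')(z, P) = Add(1, Mul(P, Pow(z, -1))) (Function('t')(z, P) = Add(Mul(P, Pow(z, -1)), 1) = Add(1, Mul(P, Pow(z, -1))))
Add(-17325, Mul(-1, Function('t')(v, -162))) = Add(-17325, Mul(-1, Mul(Pow(133, -1), Add(-162, 133)))) = Add(-17325, Mul(-1, Mul(Rational(1, 133), -29))) = Add(-17325, Mul(-1, Rational(-29, 133))) = Add(-17325, Rational(29, 133)) = Rational(-2304196, 133)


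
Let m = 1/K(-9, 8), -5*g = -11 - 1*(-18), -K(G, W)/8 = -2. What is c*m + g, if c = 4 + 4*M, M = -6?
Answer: -53/20 ≈ -2.6500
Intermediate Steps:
K(G, W) = 16 (K(G, W) = -8*(-2) = 16)
c = -20 (c = 4 + 4*(-6) = 4 - 24 = -20)
g = -7/5 (g = -(-11 - 1*(-18))/5 = -(-11 + 18)/5 = -⅕*7 = -7/5 ≈ -1.4000)
m = 1/16 ≈ 0.062500
c*m + g = -20*1/16 - 7/5 = -5/4 - 7/5 = -53/20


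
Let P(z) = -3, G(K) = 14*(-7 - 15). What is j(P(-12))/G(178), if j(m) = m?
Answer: 3/308 ≈ 0.0097403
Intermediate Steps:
G(K) = -308 (G(K) = 14*(-22) = -308)
j(P(-12))/G(178) = -3/(-308) = -3*(-1/308) = 3/308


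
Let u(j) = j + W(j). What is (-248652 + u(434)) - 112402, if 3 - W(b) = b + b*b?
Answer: -549407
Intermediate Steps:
W(b) = 3 - b - b² (W(b) = 3 - (b + b*b) = 3 - (b + b²) = 3 + (-b - b²) = 3 - b - b²)
u(j) = 3 - j² (u(j) = j + (3 - j - j²) = 3 - j²)
(-248652 + u(434)) - 112402 = (-248652 + (3 - 1*434²)) - 112402 = (-248652 + (3 - 1*188356)) - 112402 = (-248652 + (3 - 188356)) - 112402 = (-248652 - 188353) - 112402 = -437005 - 112402 = -549407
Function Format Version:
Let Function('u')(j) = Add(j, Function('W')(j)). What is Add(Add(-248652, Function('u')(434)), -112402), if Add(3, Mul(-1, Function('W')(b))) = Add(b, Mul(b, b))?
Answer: -549407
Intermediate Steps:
Function('W')(b) = Add(3, Mul(-1, b), Mul(-1, Pow(b, 2))) (Function('W')(b) = Add(3, Mul(-1, Add(b, Mul(b, b)))) = Add(3, Mul(-1, Add(b, Pow(b, 2)))) = Add(3, Add(Mul(-1, b), Mul(-1, Pow(b, 2)))) = Add(3, Mul(-1, b), Mul(-1, Pow(b, 2))))
Function('u')(j) = Add(3, Mul(-1, Pow(j, 2))) (Function('u')(j) = Add(j, Add(3, Mul(-1, j), Mul(-1, Pow(j, 2)))) = Add(3, Mul(-1, Pow(j, 2))))
Add(Add(-248652, Function('u')(434)), -112402) = Add(Add(-248652, Add(3, Mul(-1, Pow(434, 2)))), -112402) = Add(Add(-248652, Add(3, Mul(-1, 188356))), -112402) = Add(Add(-248652, Add(3, -188356)), -112402) = Add(Add(-248652, -188353), -112402) = Add(-437005, -112402) = -549407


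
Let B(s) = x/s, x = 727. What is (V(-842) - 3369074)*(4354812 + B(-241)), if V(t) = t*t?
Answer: -2791809292886150/241 ≈ -1.1584e+13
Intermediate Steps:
V(t) = t²
B(s) = 727/s
(V(-842) - 3369074)*(4354812 + B(-241)) = ((-842)² - 3369074)*(4354812 + 727/(-241)) = (708964 - 3369074)*(4354812 + 727*(-1/241)) = -2660110*(4354812 - 727/241) = -2660110*1049508965/241 = -2791809292886150/241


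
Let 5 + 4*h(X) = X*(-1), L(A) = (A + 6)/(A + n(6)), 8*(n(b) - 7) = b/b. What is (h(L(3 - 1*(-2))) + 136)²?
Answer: 2724318025/150544 ≈ 18097.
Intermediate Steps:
n(b) = 57/8 (n(b) = 7 + (b/b)/8 = 7 + (⅛)*1 = 7 + ⅛ = 57/8)
L(A) = (6 + A)/(57/8 + A) (L(A) = (A + 6)/(A + 57/8) = (6 + A)/(57/8 + A))
h(X) = -5/4 - X/4 (h(X) = -5/4 + (X*(-1))/4 = -5/4 + (-X)/4 = -5/4 - X/4)
(h(L(3 - 1*(-2))) + 136)² = ((-5/4 - 2*(6 + (3 - 1*(-2)))/(57 + 8*(3 - 1*(-2)))) + 136)² = ((-5/4 - 2*(6 + (3 + 2))/(57 + 8*(3 + 2))) + 136)² = ((-5/4 - 2*(6 + 5)/(57 + 8*5)) + 136)² = ((-5/4 - 2*11/(57 + 40)) + 136)² = ((-5/4 - 2*11/97) + 136)² = ((-5/4 - ¼*88/97) + 136)² = ((-5/4 - 22/97) + 136)² = (-573/388 + 136)² = (52195/388)² = 2724318025/150544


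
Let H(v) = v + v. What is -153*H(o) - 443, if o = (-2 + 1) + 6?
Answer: -1973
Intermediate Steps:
o = 5 (o = -1 + 6 = 5)
H(v) = 2*v
-153*H(o) - 443 = -306*5 - 443 = -153*10 - 443 = -1530 - 443 = -1973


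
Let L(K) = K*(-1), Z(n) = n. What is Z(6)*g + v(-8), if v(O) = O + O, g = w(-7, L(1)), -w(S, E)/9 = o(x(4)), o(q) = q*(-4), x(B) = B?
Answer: 848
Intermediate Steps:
L(K) = -K
o(q) = -4*q
w(S, E) = 144 (w(S, E) = -(-36)*4 = -9*(-16) = 144)
g = 144
v(O) = 2*O
Z(6)*g + v(-8) = 6*144 + 2*(-8) = 864 - 16 = 848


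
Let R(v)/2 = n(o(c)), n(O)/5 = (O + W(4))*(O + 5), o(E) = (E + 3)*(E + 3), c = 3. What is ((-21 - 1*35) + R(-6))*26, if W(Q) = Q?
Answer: 424944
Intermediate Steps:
o(E) = (3 + E)² (o(E) = (3 + E)*(3 + E) = (3 + E)²)
n(O) = 5*(4 + O)*(5 + O) (n(O) = 5*((O + 4)*(O + 5)) = 5*((4 + O)*(5 + O)) = 5*(4 + O)*(5 + O))
R(v) = 16400 (R(v) = 2*(100 + 5*((3 + 3)²)² + 45*(3 + 3)²) = 2*(100 + 5*(6²)² + 45*6²) = 2*(100 + 5*36² + 45*36) = 2*(100 + 5*1296 + 1620) = 2*(100 + 6480 + 1620) = 2*8200 = 16400)
((-21 - 1*35) + R(-6))*26 = ((-21 - 1*35) + 16400)*26 = ((-21 - 35) + 16400)*26 = (-56 + 16400)*26 = 16344*26 = 424944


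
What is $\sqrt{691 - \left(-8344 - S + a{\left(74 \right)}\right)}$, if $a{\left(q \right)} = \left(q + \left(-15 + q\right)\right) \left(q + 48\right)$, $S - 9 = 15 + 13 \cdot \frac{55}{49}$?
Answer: $\frac{2 i \sqrt{87617}}{7} \approx 84.572 i$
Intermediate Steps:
$S = \frac{1891}{49}$ ($S = 9 + \left(15 + 13 \cdot \frac{55}{49}\right) = 9 + \left(15 + \frac{715}{49}\right) = 9 + \frac{1450}{49} = \frac{1891}{49} \approx 38.592$)
$a{\left(q \right)} = \left(-15 + 2 q\right) \left(48 + q\right)$
$\sqrt{691 - \left(-8344 - S + a{\left(74 \right)}\right)} = \sqrt{691 - \left(-9064 + 5994 + 10952 - \frac{1891}{49}\right)} = \sqrt{691 + \left(8344 - \left(\left(-720 + 2 \cdot 5476 + 5994\right) - \frac{1891}{49}\right)\right)} = \sqrt{691 + \left(8344 - \left(\left(-720 + 10952 + 5994\right) - \frac{1891}{49}\right)\right)} = \sqrt{691 + \left(8344 - \left(16226 - \frac{1891}{49}\right)\right)} = \sqrt{691 + \left(8344 - \frac{793183}{49}\right)} = \sqrt{691 - \frac{384327}{49}} = \sqrt{- \frac{350468}{49}} = \frac{2 i \sqrt{87617}}{7}$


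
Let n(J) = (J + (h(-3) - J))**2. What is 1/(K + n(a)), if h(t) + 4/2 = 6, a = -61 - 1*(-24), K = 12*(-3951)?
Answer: -1/47396 ≈ -2.1099e-5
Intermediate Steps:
K = -47412
a = -37 (a = -61 + 24 = -37)
h(t) = 4 (h(t) = -2 + 6 = 4)
n(J) = 16 (n(J) = (J + (4 - J))**2 = 4**2 = 16)
1/(K + n(a)) = 1/(-47412 + 16) = 1/(-47396) = -1/47396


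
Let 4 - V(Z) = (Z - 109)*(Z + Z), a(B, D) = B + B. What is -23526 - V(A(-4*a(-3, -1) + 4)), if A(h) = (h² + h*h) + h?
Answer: 4722974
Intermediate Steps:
a(B, D) = 2*B
A(h) = h + 2*h² (A(h) = (h² + h²) + h = 2*h² + h = h + 2*h²)
V(Z) = 4 - 2*Z*(-109 + Z) (V(Z) = 4 - (Z - 109)*(Z + Z) = 4 - (-109 + Z)*2*Z = 4 - 2*Z*(-109 + Z))
-23526 - V(A(-4*a(-3, -1) + 4)) = -23526 - (4 - 2*(1 + 2*(-8*(-3) + 4))²*(-8*(-3) + 4)² + 218*((-8*(-3) + 4)*(1 + 2*(-8*(-3) + 4)))) = -23526 - (4 - 2*(1 + 2*(-4*(-6) + 4))²*(-4*(-6) + 4)² + 218*((-4*(-6) + 4)*(1 + 2*(-4*(-6) + 4)))) = -23526 - (4 - 2*(1 + 2*(24 + 4))²*(24 + 4)² + 218*((24 + 4)*(1 + 2*(24 + 4)))) = -23526 - (4 - 2*784*(1 + 2*28)² + 218*(28*(1 + 2*28))) = -23526 - (4 - 2*784*(1 + 56)² + 218*(28*(1 + 56))) = -23526 - (4 - 2*(28*57)² + 218*(28*57)) = -23526 - (4 - 2*1596² + 218*1596) = -23526 - (4 - 2*2547216 + 347928) = -23526 - (4 - 5094432 + 347928) = -23526 - 1*(-4746500) = -23526 + 4746500 = 4722974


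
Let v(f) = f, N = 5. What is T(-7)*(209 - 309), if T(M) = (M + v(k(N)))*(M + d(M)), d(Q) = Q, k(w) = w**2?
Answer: 25200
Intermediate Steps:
T(M) = 2*M*(25 + M) (T(M) = (M + 5**2)*(M + M) = (M + 25)*(2*M) = (25 + M)*(2*M) = 2*M*(25 + M))
T(-7)*(209 - 309) = (2*(-7)*(25 - 7))*(209 - 309) = (2*(-7)*18)*(-100) = -252*(-100) = 25200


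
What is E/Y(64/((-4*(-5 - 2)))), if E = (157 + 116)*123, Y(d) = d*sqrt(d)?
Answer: 235053*sqrt(7)/64 ≈ 9717.1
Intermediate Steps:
Y(d) = d**(3/2)
E = 33579 (E = 273*123 = 33579)
E/Y(64/((-4*(-5 - 2)))) = 33579/((64/((-4*(-5 - 2))))**(3/2)) = 33579/((64/((-4*(-7))))**(3/2)) = 33579/((64/28)**(3/2)) = 33579/((64*(1/28))**(3/2)) = 33579/((16/7)**(3/2)) = 33579/((64*sqrt(7)/49)) = 33579*(7*sqrt(7)/64) = 235053*sqrt(7)/64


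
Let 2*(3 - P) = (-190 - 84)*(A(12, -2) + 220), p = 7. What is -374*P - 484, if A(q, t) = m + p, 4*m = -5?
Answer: -23137169/2 ≈ -1.1569e+7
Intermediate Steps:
m = -5/4 (m = (1/4)*(-5) = -5/4 ≈ -1.2500)
A(q, t) = 23/4 (A(q, t) = -5/4 + 7 = 23/4)
P = 123723/4 (P = 3 - (-190 - 84)*(23/4 + 220)/2 = 3 - (-137)*903/4 = 3 - 1/2*(-123711/2) = 3 + 123711/4 = 123723/4 ≈ 30931.)
-374*P - 484 = -374*123723/4 - 484 = -23136201/2 - 484 = -23137169/2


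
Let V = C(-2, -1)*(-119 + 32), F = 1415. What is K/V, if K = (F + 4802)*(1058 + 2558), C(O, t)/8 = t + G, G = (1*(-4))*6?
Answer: 2810084/2175 ≈ 1292.0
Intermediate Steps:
G = -24 (G = -4*6 = -24)
C(O, t) = -192 + 8*t (C(O, t) = 8*(t - 24) = 8*(-24 + t) = -192 + 8*t)
V = 17400 (V = (-192 + 8*(-1))*(-119 + 32) = (-192 - 8)*(-87) = -200*(-87) = 17400)
K = 22480672 (K = (1415 + 4802)*(1058 + 2558) = 6217*3616 = 22480672)
K/V = 22480672/17400 = 22480672*(1/17400) = 2810084/2175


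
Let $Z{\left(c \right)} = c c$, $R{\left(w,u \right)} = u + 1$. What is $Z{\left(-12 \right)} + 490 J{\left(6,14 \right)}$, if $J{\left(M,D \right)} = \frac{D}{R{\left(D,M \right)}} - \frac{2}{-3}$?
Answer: $\frac{4352}{3} \approx 1450.7$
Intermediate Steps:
$R{\left(w,u \right)} = 1 + u$
$Z{\left(c \right)} = c^{2}$
$J{\left(M,D \right)} = \frac{2}{3} + \frac{D}{1 + M}$ ($J{\left(M,D \right)} = \frac{D}{1 + M} - \frac{2}{-3} = \frac{D}{1 + M} - - \frac{2}{3} = \frac{D}{1 + M} + \frac{2}{3} = \frac{2}{3} + \frac{D}{1 + M}$)
$Z{\left(-12 \right)} + 490 J{\left(6,14 \right)} = \left(-12\right)^{2} + 490 \left(\frac{2}{3} + \frac{14}{1 + 6}\right) = 144 + 490 \left(\frac{2}{3} + \frac{14}{7}\right) = 144 + 490 \left(\frac{2}{3} + 14 \cdot \frac{1}{7}\right) = 144 + 490 \left(\frac{2}{3} + 2\right) = 144 + 490 \cdot \frac{8}{3} = 144 + \frac{3920}{3} = \frac{4352}{3}$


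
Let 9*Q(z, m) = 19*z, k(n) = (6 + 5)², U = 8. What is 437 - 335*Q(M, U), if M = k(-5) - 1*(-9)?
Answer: -823517/9 ≈ -91502.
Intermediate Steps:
k(n) = 121 (k(n) = 11² = 121)
M = 130 (M = 121 - 1*(-9) = 121 + 9 = 130)
Q(z, m) = 19*z/9 (Q(z, m) = (19*z)/9 = 19*z/9)
437 - 335*Q(M, U) = 437 - 6365*130/9 = 437 - 335*2470/9 = 437 - 827450/9 = -823517/9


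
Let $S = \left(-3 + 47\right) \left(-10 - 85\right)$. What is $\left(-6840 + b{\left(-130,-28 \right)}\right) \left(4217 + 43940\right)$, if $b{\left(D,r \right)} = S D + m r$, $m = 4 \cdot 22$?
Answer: $25720461072$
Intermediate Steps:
$S = -4180$ ($S = 44 \left(-95\right) = -4180$)
$m = 88$
$b{\left(D,r \right)} = - 4180 D + 88 r$
$\left(-6840 + b{\left(-130,-28 \right)}\right) \left(4217 + 43940\right) = \left(-6840 + \left(\left(-4180\right) \left(-130\right) + 88 \left(-28\right)\right)\right) \left(4217 + 43940\right) = \left(-6840 + \left(543400 - 2464\right)\right) 48157 = \left(-6840 + 540936\right) 48157 = 534096 \cdot 48157 = 25720461072$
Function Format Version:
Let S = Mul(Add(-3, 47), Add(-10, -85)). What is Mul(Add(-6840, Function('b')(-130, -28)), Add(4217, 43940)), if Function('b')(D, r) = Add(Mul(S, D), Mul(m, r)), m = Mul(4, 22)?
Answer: 25720461072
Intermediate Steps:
S = -4180 (S = Mul(44, -95) = -4180)
m = 88
Function('b')(D, r) = Add(Mul(-4180, D), Mul(88, r))
Mul(Add(-6840, Function('b')(-130, -28)), Add(4217, 43940)) = Mul(Add(-6840, Add(Mul(-4180, -130), Mul(88, -28))), Add(4217, 43940)) = Mul(Add(-6840, Add(543400, -2464)), 48157) = Mul(Add(-6840, 540936), 48157) = Mul(534096, 48157) = 25720461072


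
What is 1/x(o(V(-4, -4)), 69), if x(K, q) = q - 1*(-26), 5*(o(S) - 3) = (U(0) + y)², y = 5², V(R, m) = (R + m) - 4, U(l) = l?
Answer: 1/95 ≈ 0.010526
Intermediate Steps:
V(R, m) = -4 + R + m
y = 25
o(S) = 128 (o(S) = 3 + (0 + 25)²/5 = 3 + (⅕)*25² = 3 + (⅕)*625 = 3 + 125 = 128)
x(K, q) = 26 + q (x(K, q) = q + 26 = 26 + q)
1/x(o(V(-4, -4)), 69) = 1/(26 + 69) = 1/95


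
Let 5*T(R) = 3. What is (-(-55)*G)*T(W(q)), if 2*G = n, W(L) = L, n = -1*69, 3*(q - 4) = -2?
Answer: -2277/2 ≈ -1138.5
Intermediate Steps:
q = 10/3 (q = 4 + (1/3)*(-2) = 4 - 2/3 = 10/3 ≈ 3.3333)
n = -69
T(R) = 3/5 (T(R) = (1/5)*3 = 3/5)
G = -69/2 (G = (1/2)*(-69) = -69/2 ≈ -34.500)
(-(-55)*G)*T(W(q)) = -(-55)*(-69)/2*(3/5) = -55*69/2*(3/5) = -3795/2*3/5 = -2277/2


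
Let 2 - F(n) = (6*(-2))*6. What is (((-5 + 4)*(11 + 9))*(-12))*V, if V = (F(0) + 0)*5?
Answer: 88800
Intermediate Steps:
F(n) = 74 (F(n) = 2 - 6*(-2)*6 = 2 - (-12)*6 = 2 - 1*(-72) = 2 + 72 = 74)
V = 370 (V = (74 + 0)*5 = 74*5 = 370)
(((-5 + 4)*(11 + 9))*(-12))*V = (((-5 + 4)*(11 + 9))*(-12))*370 = (-1*20*(-12))*370 = -20*(-12)*370 = 240*370 = 88800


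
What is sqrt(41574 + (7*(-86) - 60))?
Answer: 4*sqrt(2557) ≈ 202.27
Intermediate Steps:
sqrt(41574 + (7*(-86) - 60)) = sqrt(41574 + (-602 - 60)) = sqrt(41574 - 662) = sqrt(40912) = 4*sqrt(2557)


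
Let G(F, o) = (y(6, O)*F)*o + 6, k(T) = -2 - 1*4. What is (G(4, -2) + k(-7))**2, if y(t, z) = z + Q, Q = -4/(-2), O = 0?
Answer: 256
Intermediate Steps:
Q = 2 (Q = -4*(-1/2) = 2)
k(T) = -6 (k(T) = -2 - 4 = -6)
y(t, z) = 2 + z (y(t, z) = z + 2 = 2 + z)
G(F, o) = 6 + 2*F*o (G(F, o) = ((2 + 0)*F)*o + 6 = (2*F)*o + 6 = 2*F*o + 6 = 6 + 2*F*o)
(G(4, -2) + k(-7))**2 = ((6 + 2*4*(-2)) - 6)**2 = ((6 - 16) - 6)**2 = (-10 - 6)**2 = (-16)**2 = 256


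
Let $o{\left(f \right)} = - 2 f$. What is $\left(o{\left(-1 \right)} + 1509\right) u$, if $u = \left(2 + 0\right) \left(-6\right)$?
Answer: $-18132$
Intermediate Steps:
$u = -12$ ($u = 2 \left(-6\right) = -12$)
$\left(o{\left(-1 \right)} + 1509\right) u = \left(\left(-2\right) \left(-1\right) + 1509\right) \left(-12\right) = \left(2 + 1509\right) \left(-12\right) = 1511 \left(-12\right) = -18132$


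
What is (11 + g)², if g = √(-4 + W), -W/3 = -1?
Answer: (11 + I)² ≈ 120.0 + 22.0*I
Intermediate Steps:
W = 3 (W = -3*(-1) = 3)
g = I (g = √(-4 + 3) = √(-1) = I ≈ 1.0*I)
(11 + g)² = (11 + I)²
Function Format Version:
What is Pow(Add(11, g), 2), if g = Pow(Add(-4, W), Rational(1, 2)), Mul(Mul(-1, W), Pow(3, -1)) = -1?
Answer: Pow(Add(11, I), 2) ≈ Add(120.00, Mul(22.000, I))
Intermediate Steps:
W = 3 (W = Mul(-3, -1) = 3)
g = I (g = Pow(Add(-4, 3), Rational(1, 2)) = Pow(-1, Rational(1, 2)) = I ≈ Mul(1.0000, I))
Pow(Add(11, g), 2) = Pow(Add(11, I), 2)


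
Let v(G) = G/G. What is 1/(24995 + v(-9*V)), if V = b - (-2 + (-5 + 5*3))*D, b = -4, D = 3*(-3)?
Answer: 1/24996 ≈ 4.0006e-5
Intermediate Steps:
D = -9
V = 68 (V = -4 - (-2 + (-5 + 5*3))*(-9) = -4 - (-2 + (-5 + 15))*(-9) = -4 - (-2 + 10)*(-9) = -4 - 8*(-9) = -4 - 1*(-72) = -4 + 72 = 68)
v(G) = 1
1/(24995 + v(-9*V)) = 1/(24995 + 1) = 1/24996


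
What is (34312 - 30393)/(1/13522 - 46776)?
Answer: -52992718/632505071 ≈ -0.083782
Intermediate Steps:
(34312 - 30393)/(1/13522 - 46776) = 3919/(1/13522 - 46776) = 3919/(-632505071/13522) = 3919*(-13522/632505071) = -52992718/632505071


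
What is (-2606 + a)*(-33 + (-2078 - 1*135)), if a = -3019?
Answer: 12633750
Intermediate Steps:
(-2606 + a)*(-33 + (-2078 - 1*135)) = (-2606 - 3019)*(-33 + (-2078 - 1*135)) = -5625*(-33 + (-2078 - 135)) = -5625*(-33 - 2213) = -5625*(-2246) = 12633750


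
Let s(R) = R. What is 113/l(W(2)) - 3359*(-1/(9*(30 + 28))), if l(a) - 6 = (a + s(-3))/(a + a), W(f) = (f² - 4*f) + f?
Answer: 11495/522 ≈ 22.021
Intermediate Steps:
W(f) = f² - 3*f
l(a) = 6 + (-3 + a)/(2*a) (l(a) = 6 + (a - 3)/(a + a) = 6 + (-3 + a)/((2*a)) = 6 + (-3 + a)*(1/(2*a)) = 6 + (-3 + a)/(2*a))
113/l(W(2)) - 3359*(-1/(9*(30 + 28))) = 113/(((-3 + 13*(2*(-3 + 2)))/(2*((2*(-3 + 2)))))) - 3359*(-1/(9*(30 + 28))) = 113/(((-3 + 13*(2*(-1)))/(2*((2*(-1)))))) - 3359/((-9*58)) = 113/(((½)*(-3 + 13*(-2))/(-2))) - 3359/(-522) = 113/(((½)*(-½)*(-3 - 26))) - 3359*(-1/522) = 113/(((½)*(-½)*(-29))) + 3359/522 = 113/(29/4) + 3359/522 = 113*(4/29) + 3359/522 = 452/29 + 3359/522 = 11495/522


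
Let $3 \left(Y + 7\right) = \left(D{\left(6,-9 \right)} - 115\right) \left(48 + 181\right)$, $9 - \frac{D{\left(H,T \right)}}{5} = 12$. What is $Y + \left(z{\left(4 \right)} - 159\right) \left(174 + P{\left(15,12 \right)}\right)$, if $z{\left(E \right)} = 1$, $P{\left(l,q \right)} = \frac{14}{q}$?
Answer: $- \frac{112820}{3} \approx -37607.0$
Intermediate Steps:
$D{\left(H,T \right)} = -15$ ($D{\left(H,T \right)} = 45 - 60 = -15$)
$Y = - \frac{29791}{3}$ ($Y = -7 + \frac{\left(-15 - 115\right) \left(48 + 181\right)}{3} = -7 + \frac{\left(-130\right) 229}{3} = -7 + \frac{1}{3} \left(-29770\right) = -7 - \frac{29770}{3} = - \frac{29791}{3} \approx -9930.3$)
$Y + \left(z{\left(4 \right)} - 159\right) \left(174 + P{\left(15,12 \right)}\right) = - \frac{29791}{3} + \left(1 - 159\right) \left(174 + \frac{14}{12}\right) = - \frac{29791}{3} - 158 \left(174 + 14 \cdot \frac{1}{12}\right) = - \frac{29791}{3} - 158 \left(174 + \frac{7}{6}\right) = - \frac{29791}{3} - \frac{83029}{3} = - \frac{112820}{3}$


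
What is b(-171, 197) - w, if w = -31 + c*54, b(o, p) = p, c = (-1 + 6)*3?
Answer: -582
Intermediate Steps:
c = 15 (c = 5*3 = 15)
w = 779 (w = -31 + 15*54 = -31 + 810 = 779)
b(-171, 197) - w = 197 - 1*779 = 197 - 779 = -582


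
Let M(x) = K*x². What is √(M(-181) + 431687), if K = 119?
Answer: √4330246 ≈ 2080.9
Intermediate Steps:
M(x) = 119*x²
√(M(-181) + 431687) = √(119*(-181)² + 431687) = √(119*32761 + 431687) = √(3898559 + 431687) = √4330246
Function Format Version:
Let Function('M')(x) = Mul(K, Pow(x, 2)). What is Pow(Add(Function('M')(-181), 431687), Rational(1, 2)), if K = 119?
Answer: Pow(4330246, Rational(1, 2)) ≈ 2080.9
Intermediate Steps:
Function('M')(x) = Mul(119, Pow(x, 2))
Pow(Add(Function('M')(-181), 431687), Rational(1, 2)) = Pow(Add(Mul(119, Pow(-181, 2)), 431687), Rational(1, 2)) = Pow(Add(Mul(119, 32761), 431687), Rational(1, 2)) = Pow(Add(3898559, 431687), Rational(1, 2)) = Pow(4330246, Rational(1, 2))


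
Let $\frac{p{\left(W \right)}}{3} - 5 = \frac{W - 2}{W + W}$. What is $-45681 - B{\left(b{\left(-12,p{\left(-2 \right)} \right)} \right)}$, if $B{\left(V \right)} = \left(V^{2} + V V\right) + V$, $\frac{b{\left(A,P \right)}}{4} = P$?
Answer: $-56121$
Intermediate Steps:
$p{\left(W \right)} = 15 + \frac{3 \left(-2 + W\right)}{2 W}$ ($p{\left(W \right)} = 15 + 3 \frac{W - 2}{W + W} = 15 + 3 \frac{-2 + W}{2 W} = 15 + \frac{3 \left(-2 + W\right)}{2 W}$)
$b{\left(A,P \right)} = 4 P$
$B{\left(V \right)} = V + 2 V^{2}$ ($B{\left(V \right)} = \left(V^{2} + V^{2}\right) + V = 2 V^{2} + V = V + 2 V^{2}$)
$-45681 - B{\left(b{\left(-12,p{\left(-2 \right)} \right)} \right)} = -45681 - 4 \left(\frac{33}{2} - \frac{3}{-2}\right) \left(1 + 2 \cdot 4 \left(\frac{33}{2} - \frac{3}{-2}\right)\right) = -45681 - 4 \left(\frac{33}{2} - - \frac{3}{2}\right) \left(1 + 2 \cdot 4 \left(\frac{33}{2} - - \frac{3}{2}\right)\right) = -45681 - 4 \left(\frac{33}{2} + \frac{3}{2}\right) \left(1 + 2 \cdot 4 \left(\frac{33}{2} + \frac{3}{2}\right)\right) = -45681 - 4 \cdot 18 \left(1 + 2 \cdot 4 \cdot 18\right) = -45681 - 72 \left(1 + 2 \cdot 72\right) = -45681 - 72 \left(1 + 144\right) = -45681 - 72 \cdot 145 = -45681 - 10440 = -56121$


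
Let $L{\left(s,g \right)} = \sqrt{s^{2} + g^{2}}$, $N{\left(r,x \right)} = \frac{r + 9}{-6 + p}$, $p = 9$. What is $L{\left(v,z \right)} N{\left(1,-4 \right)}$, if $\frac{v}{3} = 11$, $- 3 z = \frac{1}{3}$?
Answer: $\frac{10 \sqrt{88210}}{27} \approx 110.0$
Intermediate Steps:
$z = - \frac{1}{9}$ ($z = - \frac{1}{3 \cdot 3} = \left(- \frac{1}{3}\right) \frac{1}{3} = - \frac{1}{9} \approx -0.11111$)
$N{\left(r,x \right)} = 3 + \frac{r}{3}$ ($N{\left(r,x \right)} = \frac{r + 9}{-6 + 9} = \frac{9 + r}{3} = \left(9 + r\right) \frac{1}{3} = 3 + \frac{r}{3}$)
$v = 33$ ($v = 3 \cdot 11 = 33$)
$L{\left(s,g \right)} = \sqrt{g^{2} + s^{2}}$
$L{\left(v,z \right)} N{\left(1,-4 \right)} = \sqrt{\left(- \frac{1}{9}\right)^{2} + 33^{2}} \left(3 + \frac{1}{3} \cdot 1\right) = \sqrt{\frac{1}{81} + 1089} \left(3 + \frac{1}{3}\right) = \sqrt{\frac{88210}{81}} \cdot \frac{10}{3} = \frac{\sqrt{88210}}{9} \cdot \frac{10}{3} = \frac{10 \sqrt{88210}}{27}$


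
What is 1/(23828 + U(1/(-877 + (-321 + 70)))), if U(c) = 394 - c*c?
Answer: 1272384/30819685247 ≈ 4.1285e-5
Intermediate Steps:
U(c) = 394 - c²
1/(23828 + U(1/(-877 + (-321 + 70)))) = 1/(23828 + (394 - (1/(-877 + (-321 + 70)))²)) = 1/(23828 + (394 - (1/(-877 - 251))²)) = 1/(23828 + (394 - (1/(-1128))²)) = 1/(23828 + (394 - (-1/1128)²)) = 1/(23828 + (394 - 1*1/1272384)) = 1/(23828 + (394 - 1/1272384)) = 1/(23828 + 501319295/1272384) = 1/(30819685247/1272384) = 1272384/30819685247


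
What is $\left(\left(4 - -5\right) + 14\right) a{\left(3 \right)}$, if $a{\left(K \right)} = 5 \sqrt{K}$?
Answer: $115 \sqrt{3} \approx 199.19$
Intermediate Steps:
$\left(\left(4 - -5\right) + 14\right) a{\left(3 \right)} = \left(\left(4 - -5\right) + 14\right) 5 \sqrt{3} = \left(\left(4 + 5\right) + 14\right) 5 \sqrt{3} = \left(9 + 14\right) 5 \sqrt{3} = 23 \cdot 5 \sqrt{3} = 115 \sqrt{3}$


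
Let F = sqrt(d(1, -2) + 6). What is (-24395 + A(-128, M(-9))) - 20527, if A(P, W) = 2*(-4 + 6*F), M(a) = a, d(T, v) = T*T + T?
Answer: -44930 + 24*sqrt(2) ≈ -44896.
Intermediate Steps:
d(T, v) = T + T**2 (d(T, v) = T**2 + T = T + T**2)
F = 2*sqrt(2) (F = sqrt(1*(1 + 1) + 6) = sqrt(1*2 + 6) = sqrt(2 + 6) = sqrt(8) = 2*sqrt(2) ≈ 2.8284)
A(P, W) = -8 + 24*sqrt(2) (A(P, W) = 2*(-4 + 6*(2*sqrt(2))) = 2*(-4 + 12*sqrt(2)) = -8 + 24*sqrt(2))
(-24395 + A(-128, M(-9))) - 20527 = (-24395 + (-8 + 24*sqrt(2))) - 20527 = (-24403 + 24*sqrt(2)) - 20527 = -44930 + 24*sqrt(2)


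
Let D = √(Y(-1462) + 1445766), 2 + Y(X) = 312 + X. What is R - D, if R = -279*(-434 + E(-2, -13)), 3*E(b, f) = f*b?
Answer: 118668 - √1444614 ≈ 1.1747e+5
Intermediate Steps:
E(b, f) = b*f/3 (E(b, f) = (f*b)/3 = (b*f)/3 = b*f/3)
R = 118668 (R = -279*(-434 + (⅓)*(-2)*(-13)) = -279*(-434 + 26/3) = -279*(-1276/3) = 118668)
Y(X) = 310 + X (Y(X) = -2 + (312 + X) = 310 + X)
D = √1444614 (D = √((310 - 1462) + 1445766) = √(-1152 + 1445766) = √1444614 ≈ 1201.9)
R - D = 118668 - √1444614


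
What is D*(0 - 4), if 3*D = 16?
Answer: -64/3 ≈ -21.333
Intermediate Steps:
D = 16/3 (D = (⅓)*16 = 16/3 ≈ 5.3333)
D*(0 - 4) = 16*(0 - 4)/3 = (16/3)*(-4) = -64/3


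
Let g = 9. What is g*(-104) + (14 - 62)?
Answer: -984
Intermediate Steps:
g*(-104) + (14 - 62) = 9*(-104) + (14 - 62) = -936 - 48 = -984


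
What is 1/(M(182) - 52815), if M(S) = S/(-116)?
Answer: -58/3063361 ≈ -1.8933e-5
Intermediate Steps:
M(S) = -S/116 (M(S) = S*(-1/116) = -S/116)
1/(M(182) - 52815) = 1/(-1/116*182 - 52815) = 1/(-91/58 - 52815) = 1/(-3063361/58) = -58/3063361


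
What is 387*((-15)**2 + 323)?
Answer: 212076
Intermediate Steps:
387*((-15)**2 + 323) = 387*(225 + 323) = 387*548 = 212076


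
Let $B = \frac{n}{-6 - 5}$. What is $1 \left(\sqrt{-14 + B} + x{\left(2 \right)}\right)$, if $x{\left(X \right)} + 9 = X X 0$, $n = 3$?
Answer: $-9 + \frac{i \sqrt{1727}}{11} \approx -9.0 + 3.7779 i$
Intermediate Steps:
$B = - \frac{3}{11}$ ($B = \frac{3}{-6 - 5} = \frac{3}{-11} = 3 \left(- \frac{1}{11}\right) = - \frac{3}{11} \approx -0.27273$)
$x{\left(X \right)} = -9$ ($x{\left(X \right)} = -9 + X X 0 = -9 + X^{2} \cdot 0 = -9 + 0 = -9$)
$1 \left(\sqrt{-14 + B} + x{\left(2 \right)}\right) = 1 \left(\sqrt{-14 - \frac{3}{11}} - 9\right) = 1 \left(\sqrt{- \frac{157}{11}} - 9\right) = 1 \left(\frac{i \sqrt{1727}}{11} - 9\right) = 1 \left(-9 + \frac{i \sqrt{1727}}{11}\right) = -9 + \frac{i \sqrt{1727}}{11}$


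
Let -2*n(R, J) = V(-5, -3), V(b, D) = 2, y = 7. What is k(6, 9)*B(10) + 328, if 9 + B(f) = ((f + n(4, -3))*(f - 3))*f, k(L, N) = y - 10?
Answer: -1535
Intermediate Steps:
n(R, J) = -1 (n(R, J) = -½*2 = -1)
k(L, N) = -3 (k(L, N) = 7 - 10 = -3)
B(f) = -9 + f*(-1 + f)*(-3 + f) (B(f) = -9 + ((f - 1)*(f - 3))*f = -9 + ((-1 + f)*(-3 + f))*f = -9 + f*(-1 + f)*(-3 + f))
k(6, 9)*B(10) + 328 = -3*(-9 + 10³ - 4*10² + 3*10) + 328 = -3*(-9 + 1000 - 4*100 + 30) + 328 = -3*(-9 + 1000 - 400 + 30) + 328 = -3*621 + 328 = -1863 + 328 = -1535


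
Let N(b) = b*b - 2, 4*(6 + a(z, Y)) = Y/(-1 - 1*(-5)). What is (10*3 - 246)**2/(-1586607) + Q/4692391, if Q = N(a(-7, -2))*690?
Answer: -7590920703/313885866976 ≈ -0.024184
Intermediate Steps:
a(z, Y) = -6 + Y/16 (a(z, Y) = -6 + (Y/(-1 - 1*(-5)))/4 = -6 + (Y/(-1 + 5))/4 = -6 + (Y/4)/4 = -6 + Y/16)
N(b) = -2 + b**2 (N(b) = b**2 - 2 = -2 + b**2)
Q = 784185/32 (Q = (-2 + (-6 + (1/16)*(-2))**2)*690 = (-2 + (-6 - 1/8)**2)*690 = (-2 + (-49/8)**2)*690 = (-2 + 2401/64)*690 = (2273/64)*690 = 784185/32 ≈ 24506.)
(10*3 - 246)**2/(-1586607) + Q/4692391 = (10*3 - 246)**2/(-1586607) + (784185/32)/4692391 = (30 - 246)**2*(-1/1586607) + (784185/32)*(1/4692391) = (-216)**2*(-1/1586607) + 34095/6528544 = 46656*(-1/1586607) + 34095/6528544 = -15552/528869 + 34095/6528544 = -7590920703/313885866976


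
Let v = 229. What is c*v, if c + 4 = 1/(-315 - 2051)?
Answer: -2167485/2366 ≈ -916.10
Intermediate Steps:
c = -9465/2366 (c = -4 + 1/(-315 - 2051) = -4 + 1/(-2366) = -4 - 1/2366 = -9465/2366 ≈ -4.0004)
c*v = -9465/2366*229 = -2167485/2366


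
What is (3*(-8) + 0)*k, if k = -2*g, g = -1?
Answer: -48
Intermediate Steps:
k = 2 (k = -2*(-1) = 2)
(3*(-8) + 0)*k = (3*(-8) + 0)*2 = (-24 + 0)*2 = -24*2 = -48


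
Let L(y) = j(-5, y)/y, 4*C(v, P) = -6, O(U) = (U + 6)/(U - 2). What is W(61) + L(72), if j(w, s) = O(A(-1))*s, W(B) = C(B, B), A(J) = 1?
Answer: -17/2 ≈ -8.5000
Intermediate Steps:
O(U) = (6 + U)/(-2 + U)
C(v, P) = -3/2 (C(v, P) = (¼)*(-6) = -3/2)
W(B) = -3/2
j(w, s) = -7*s (j(w, s) = ((6 + 1)/(-2 + 1))*s = (7/(-1))*s = (-1*7)*s = -7*s)
L(y) = -7 (L(y) = (-7*y)/y = -7)
W(61) + L(72) = -3/2 - 7 = -17/2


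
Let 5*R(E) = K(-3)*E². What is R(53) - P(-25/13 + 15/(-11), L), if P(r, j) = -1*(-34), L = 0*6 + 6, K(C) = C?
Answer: -8597/5 ≈ -1719.4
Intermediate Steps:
L = 6 (L = 0 + 6 = 6)
P(r, j) = 34
R(E) = -3*E²/5 (R(E) = (-3*E²)/5 = -3*E²/5)
R(53) - P(-25/13 + 15/(-11), L) = -⅗*53² - 1*34 = -⅗*2809 - 34 = -8427/5 - 34 = -8597/5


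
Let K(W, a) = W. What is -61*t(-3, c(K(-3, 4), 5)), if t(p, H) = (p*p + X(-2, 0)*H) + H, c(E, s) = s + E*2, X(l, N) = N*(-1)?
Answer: -488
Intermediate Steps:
X(l, N) = -N
c(E, s) = s + 2*E
t(p, H) = H + p**2 (t(p, H) = (p*p + (-1*0)*H) + H = (p**2 + 0*H) + H = (p**2 + 0) + H = p**2 + H = H + p**2)
-61*t(-3, c(K(-3, 4), 5)) = -61*((5 + 2*(-3)) + (-3)**2) = -61*((5 - 6) + 9) = -61*(-1 + 9) = -61*8 = -488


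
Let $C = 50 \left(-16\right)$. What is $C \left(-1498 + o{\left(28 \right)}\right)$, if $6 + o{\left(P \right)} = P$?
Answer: $1180800$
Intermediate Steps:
$o{\left(P \right)} = -6 + P$
$C = -800$
$C \left(-1498 + o{\left(28 \right)}\right) = - 800 \left(-1498 + \left(-6 + 28\right)\right) = - 800 \left(-1498 + 22\right) = \left(-800\right) \left(-1476\right) = 1180800$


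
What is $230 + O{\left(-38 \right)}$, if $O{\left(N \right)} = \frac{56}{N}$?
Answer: $\frac{4342}{19} \approx 228.53$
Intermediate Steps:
$230 + O{\left(-38 \right)} = 230 + \frac{56}{-38} = 230 + 56 \left(- \frac{1}{38}\right) = 230 - \frac{28}{19} = \frac{4342}{19}$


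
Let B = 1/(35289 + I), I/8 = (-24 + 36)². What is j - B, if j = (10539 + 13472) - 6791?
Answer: 627514019/36441 ≈ 17220.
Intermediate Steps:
I = 1152 (I = 8*(-24 + 36)² = 8*12² = 8*144 = 1152)
j = 17220 (j = 24011 - 6791 = 17220)
B = 1/36441 (B = 1/(35289 + 1152) = 1/36441 ≈ 2.7442e-5)
j - B = 17220 - 1*1/36441 = 17220 - 1/36441 = 627514019/36441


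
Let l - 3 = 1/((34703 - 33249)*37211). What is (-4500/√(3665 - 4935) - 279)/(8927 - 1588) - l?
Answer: -1206320494363/397075083166 + 450*I*√1270/932053 ≈ -3.038 + 0.017206*I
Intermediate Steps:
l = 162314383/54104794 (l = 3 + 1/((34703 - 33249)*37211) = 3 + (1/37211)/1454 = 3 + (1/1454)*(1/37211) = 3 + 1/54104794 = 162314383/54104794 ≈ 3.0000)
(-4500/√(3665 - 4935) - 279)/(8927 - 1588) - l = (-4500/√(3665 - 4935) - 279)/(8927 - 1588) - 1*162314383/54104794 = (-4500*(-I*√1270/1270) - 279)/7339 - 162314383/54104794 = (-4500*(-I*√1270/1270) - 279)*(1/7339) - 162314383/54104794 = (-(-450)*I*√1270/127 - 279)*(1/7339) - 162314383/54104794 = (450*I*√1270/127 - 279)*(1/7339) - 162314383/54104794 = (-279 + 450*I*√1270/127)*(1/7339) - 162314383/54104794 = (-279/7339 + 450*I*√1270/932053) - 162314383/54104794 = -1206320494363/397075083166 + 450*I*√1270/932053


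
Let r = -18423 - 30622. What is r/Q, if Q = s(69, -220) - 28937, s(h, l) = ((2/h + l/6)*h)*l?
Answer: -49045/527223 ≈ -0.093025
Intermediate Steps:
s(h, l) = h*l*(2/h + l/6) (s(h, l) = ((2/h + l*(⅙))*h)*l = ((2/h + l/6)*h)*l = (h*(2/h + l/6))*l = h*l*(2/h + l/6))
Q = 527223 (Q = (⅙)*(-220)*(12 + 69*(-220)) - 28937 = (⅙)*(-220)*(12 - 15180) - 28937 = (⅙)*(-220)*(-15168) - 28937 = 556160 - 28937 = 527223)
r = -49045
r/Q = -49045/527223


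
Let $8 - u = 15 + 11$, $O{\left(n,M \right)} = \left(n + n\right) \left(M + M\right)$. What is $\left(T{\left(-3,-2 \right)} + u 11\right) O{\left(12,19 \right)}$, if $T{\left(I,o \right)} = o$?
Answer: $-182400$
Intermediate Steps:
$O{\left(n,M \right)} = 4 M n$ ($O{\left(n,M \right)} = 2 n 2 M = 4 M n$)
$u = -18$ ($u = 8 - \left(15 + 11\right) = 8 - 26 = -18$)
$\left(T{\left(-3,-2 \right)} + u 11\right) O{\left(12,19 \right)} = \left(-2 - 198\right) 4 \cdot 19 \cdot 12 = \left(-2 - 198\right) 912 = \left(-200\right) 912 = -182400$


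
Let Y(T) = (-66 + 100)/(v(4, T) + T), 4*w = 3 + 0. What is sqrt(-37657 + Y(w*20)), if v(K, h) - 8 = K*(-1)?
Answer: 7*I*sqrt(277419)/19 ≈ 194.05*I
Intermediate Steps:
w = 3/4 (w = (3 + 0)/4 = (1/4)*3 = 3/4 ≈ 0.75000)
v(K, h) = 8 - K (v(K, h) = 8 + K*(-1) = 8 - K)
Y(T) = 34/(4 + T) (Y(T) = (-66 + 100)/((8 - 1*4) + T) = 34/((8 - 4) + T) = 34/(4 + T))
sqrt(-37657 + Y(w*20)) = sqrt(-37657 + 34/(4 + (3/4)*20)) = sqrt(-37657 + 34/(4 + 15)) = sqrt(-37657 + 34/19) = sqrt(-715449/19) = 7*I*sqrt(277419)/19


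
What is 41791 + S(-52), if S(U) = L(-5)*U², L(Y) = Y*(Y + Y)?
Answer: 176991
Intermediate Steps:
L(Y) = 2*Y² (L(Y) = Y*(2*Y) = 2*Y²)
S(U) = 50*U² (S(U) = (2*(-5)²)*U² = (2*25)*U² = 50*U²)
41791 + S(-52) = 41791 + 50*(-52)² = 41791 + 50*2704 = 41791 + 135200 = 176991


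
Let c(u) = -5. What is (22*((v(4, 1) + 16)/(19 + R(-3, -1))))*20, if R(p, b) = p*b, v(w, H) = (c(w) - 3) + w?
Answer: 240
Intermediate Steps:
v(w, H) = -8 + w (v(w, H) = (-5 - 3) + w = -8 + w)
R(p, b) = b*p
(22*((v(4, 1) + 16)/(19 + R(-3, -1))))*20 = (22*(((-8 + 4) + 16)/(19 - 1*(-3))))*20 = (22*((-4 + 16)/(19 + 3)))*20 = (22*(12/22))*20 = (22*(12*(1/22)))*20 = (22*(6/11))*20 = 12*20 = 240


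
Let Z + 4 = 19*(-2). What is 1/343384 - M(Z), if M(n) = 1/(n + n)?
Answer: 85867/7211064 ≈ 0.011908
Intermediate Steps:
Z = -42 (Z = -4 + 19*(-2) = -4 - 38 = -42)
M(n) = 1/(2*n)
1/343384 - M(Z) = 1/343384 - 1/(2*(-42)) = 1/343384 - (-1)/(2*42) = 1/343384 - 1*(-1/84) = 1/343384 + 1/84 = 85867/7211064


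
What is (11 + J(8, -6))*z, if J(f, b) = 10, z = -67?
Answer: -1407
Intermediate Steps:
(11 + J(8, -6))*z = (11 + 10)*(-67) = 21*(-67) = -1407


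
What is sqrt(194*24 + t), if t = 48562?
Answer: sqrt(53218) ≈ 230.69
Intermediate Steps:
sqrt(194*24 + t) = sqrt(194*24 + 48562) = sqrt(4656 + 48562) = sqrt(53218)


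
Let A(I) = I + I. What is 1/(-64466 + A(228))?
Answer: -1/64010 ≈ -1.5623e-5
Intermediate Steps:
A(I) = 2*I
1/(-64466 + A(228)) = 1/(-64466 + 2*228) = 1/(-64466 + 456) = 1/(-64010) = -1/64010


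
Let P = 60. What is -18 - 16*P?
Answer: -978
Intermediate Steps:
-18 - 16*P = -18 - 16*60 = -18 - 960 = -978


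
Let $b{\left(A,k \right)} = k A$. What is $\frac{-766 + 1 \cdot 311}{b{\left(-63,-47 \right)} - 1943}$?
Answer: $- \frac{455}{1018} \approx -0.44695$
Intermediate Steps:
$b{\left(A,k \right)} = A k$
$\frac{-766 + 1 \cdot 311}{b{\left(-63,-47 \right)} - 1943} = \frac{-766 + 1 \cdot 311}{\left(-63\right) \left(-47\right) - 1943} = \frac{-766 + 311}{2961 - 1943} = - \frac{455}{1018}$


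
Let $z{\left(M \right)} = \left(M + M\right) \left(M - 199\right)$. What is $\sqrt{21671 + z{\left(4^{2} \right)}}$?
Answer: $\sqrt{15815} \approx 125.76$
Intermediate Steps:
$z{\left(M \right)} = 2 M \left(-199 + M\right)$
$\sqrt{21671 + z{\left(4^{2} \right)}} = \sqrt{21671 + 2 \cdot 4^{2} \left(-199 + 4^{2}\right)} = \sqrt{21671 + 2 \cdot 16 \left(-199 + 16\right)} = \sqrt{21671 + 2 \cdot 16 \left(-183\right)} = \sqrt{21671 - 5856} = \sqrt{15815}$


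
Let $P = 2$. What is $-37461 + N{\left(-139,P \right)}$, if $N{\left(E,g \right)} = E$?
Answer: $-37600$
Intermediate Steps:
$-37461 + N{\left(-139,P \right)} = -37461 - 139 = -37600$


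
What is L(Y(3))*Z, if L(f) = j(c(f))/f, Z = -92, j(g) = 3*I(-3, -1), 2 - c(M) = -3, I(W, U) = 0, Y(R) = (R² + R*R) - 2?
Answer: 0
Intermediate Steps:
Y(R) = -2 + 2*R² (Y(R) = (R² + R²) - 2 = 2*R² - 2 = -2 + 2*R²)
c(M) = 5 (c(M) = 2 - 1*(-3) = 2 + 3 = 5)
j(g) = 0 (j(g) = 3*0 = 0)
L(f) = 0 (L(f) = 0/f = 0)
L(Y(3))*Z = 0*(-92) = 0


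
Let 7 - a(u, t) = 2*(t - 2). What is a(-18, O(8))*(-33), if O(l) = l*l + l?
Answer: 4389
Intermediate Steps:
O(l) = l + l² (O(l) = l² + l = l + l²)
a(u, t) = 11 - 2*t (a(u, t) = 7 - 2*(t - 2) = 7 - 2*(-2 + t) = 7 - (-4 + 2*t) = 7 + (4 - 2*t) = 11 - 2*t)
a(-18, O(8))*(-33) = (11 - 16*(1 + 8))*(-33) = (11 - 16*9)*(-33) = (11 - 2*72)*(-33) = (11 - 144)*(-33) = -133*(-33) = 4389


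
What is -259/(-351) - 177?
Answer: -61868/351 ≈ -176.26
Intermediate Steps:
-259/(-351) - 177 = -1/351*(-259) - 177 = 259/351 - 177 = -61868/351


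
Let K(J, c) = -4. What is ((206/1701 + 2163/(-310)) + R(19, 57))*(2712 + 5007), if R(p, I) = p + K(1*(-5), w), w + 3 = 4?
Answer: 356422501/5670 ≈ 62861.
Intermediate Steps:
w = 1 (w = -3 + 4 = 1)
R(p, I) = -4 + p (R(p, I) = p - 4 = -4 + p)
((206/1701 + 2163/(-310)) + R(19, 57))*(2712 + 5007) = ((206/1701 + 2163/(-310)) + (-4 + 19))*(2712 + 5007) = ((206*(1/1701) + 2163*(-1/310)) + 15)*7719 = ((206/1701 - 2163/310) + 15)*7719 = (-3615403/527310 + 15)*7719 = (4294247/527310)*7719 = 356422501/5670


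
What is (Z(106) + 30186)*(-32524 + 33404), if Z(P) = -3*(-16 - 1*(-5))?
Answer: 26592720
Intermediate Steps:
Z(P) = 33 (Z(P) = -3*(-16 + 5) = -3*(-11) = 33)
(Z(106) + 30186)*(-32524 + 33404) = (33 + 30186)*(-32524 + 33404) = 30219*880 = 26592720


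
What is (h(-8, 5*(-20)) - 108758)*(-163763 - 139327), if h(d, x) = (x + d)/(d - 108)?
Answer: 955932220950/29 ≈ 3.2963e+10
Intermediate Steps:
h(d, x) = (d + x)/(-108 + d)
(h(-8, 5*(-20)) - 108758)*(-163763 - 139327) = ((-8 + 5*(-20))/(-108 - 8) - 108758)*(-163763 - 139327) = ((-8 - 100)/(-116) - 108758)*(-303090) = (-1/116*(-108) - 108758)*(-303090) = (27/29 - 108758)*(-303090) = -3153955/29*(-303090) = 955932220950/29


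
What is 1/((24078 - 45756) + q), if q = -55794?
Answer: -1/77472 ≈ -1.2908e-5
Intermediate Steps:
1/((24078 - 45756) + q) = 1/((24078 - 45756) - 55794) = 1/(-21678 - 55794) = 1/(-77472) = -1/77472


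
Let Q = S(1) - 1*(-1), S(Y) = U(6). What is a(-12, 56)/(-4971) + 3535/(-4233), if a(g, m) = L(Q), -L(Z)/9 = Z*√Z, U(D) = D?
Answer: -3535/4233 + 21*√7/1657 ≈ -0.80157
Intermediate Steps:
S(Y) = 6
Q = 7 (Q = 6 - 1*(-1) = 6 + 1 = 7)
L(Z) = -9*Z^(3/2) (L(Z) = -9*Z*√Z = -9*Z^(3/2))
a(g, m) = -63*√7
a(-12, 56)/(-4971) + 3535/(-4233) = -63*√7/(-4971) + 3535/(-4233) = -63*√7*(-1/4971) + 3535*(-1/4233) = 21*√7/1657 - 3535/4233 = -3535/4233 + 21*√7/1657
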